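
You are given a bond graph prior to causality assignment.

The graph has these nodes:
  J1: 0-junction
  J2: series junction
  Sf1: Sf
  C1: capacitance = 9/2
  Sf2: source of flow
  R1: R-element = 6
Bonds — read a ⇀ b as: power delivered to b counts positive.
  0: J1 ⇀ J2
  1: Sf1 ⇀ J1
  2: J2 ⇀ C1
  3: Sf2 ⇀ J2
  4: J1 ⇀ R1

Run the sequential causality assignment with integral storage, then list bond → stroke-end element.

bond 1 stroke→Sf1  (Sf1 (Sf) sets flow on bond)
bond 3 stroke→Sf2  (Sf2 (Sf) sets flow on bond)
bond 0 stroke→J2  (common-f at J2 fixed by 3)
bond 2 stroke→J2  (J2: bond 3 brought flow, rest push out)
bond 4 stroke→J1  (J1: last free bond brings effort in)

b0 |J2
b1 |Sf1
b2 |J2
b3 |Sf2
b4 |J1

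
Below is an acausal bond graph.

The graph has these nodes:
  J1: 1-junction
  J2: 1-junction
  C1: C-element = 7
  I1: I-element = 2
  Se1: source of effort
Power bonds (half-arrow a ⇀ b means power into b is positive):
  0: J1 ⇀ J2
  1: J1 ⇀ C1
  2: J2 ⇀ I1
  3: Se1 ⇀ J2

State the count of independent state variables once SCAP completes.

#3 |J2  (Se1: effort source, stroke at far end)
#1 |J1  (prefer integral on C1)
#0 |J2  (only one flow-in slot at J1)
#2 |I1  (only one flow-in slot at J2)

2  (C1, I1 all integral)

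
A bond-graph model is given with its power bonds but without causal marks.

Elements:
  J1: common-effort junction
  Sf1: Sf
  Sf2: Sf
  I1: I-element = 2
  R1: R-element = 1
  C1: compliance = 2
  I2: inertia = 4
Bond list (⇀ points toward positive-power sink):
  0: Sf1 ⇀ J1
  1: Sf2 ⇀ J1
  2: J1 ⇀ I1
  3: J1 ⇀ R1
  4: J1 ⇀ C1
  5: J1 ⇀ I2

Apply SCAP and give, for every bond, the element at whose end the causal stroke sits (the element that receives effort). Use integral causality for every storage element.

bond 0 |Sf1  (Sf1 (Sf) sets flow on bond)
bond 1 |Sf2  (source Sf2 imposes f)
bond 2 |I1  (I1 outputs flow p/I1)
bond 4 |J1  (prefer integral on C1)
bond 3 |R1  (0-jn J1 has e-setter on 4)
bond 5 |I2  (J1 effort already set via bond 4)

bond 0 stroke→Sf1
bond 1 stroke→Sf2
bond 2 stroke→I1
bond 3 stroke→R1
bond 4 stroke→J1
bond 5 stroke→I2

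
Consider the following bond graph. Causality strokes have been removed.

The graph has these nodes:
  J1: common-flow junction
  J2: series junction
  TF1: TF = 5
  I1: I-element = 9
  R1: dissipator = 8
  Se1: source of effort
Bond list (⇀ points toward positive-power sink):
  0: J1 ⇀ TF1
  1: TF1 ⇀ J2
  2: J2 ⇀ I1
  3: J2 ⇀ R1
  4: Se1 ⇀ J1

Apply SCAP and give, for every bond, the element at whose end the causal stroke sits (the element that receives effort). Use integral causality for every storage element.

b0 stroke at TF1
b1 stroke at J2
b2 stroke at I1
b3 stroke at J2
b4 stroke at J1

β4 →J1  (Se1 fixes effort; stroke away)
β0 →TF1  (J1 needs exactly one f-in)
β1 →J2  (through TF1, causality passes straight; one stroke at TF1)
β2 →I1  (I1 outputs flow p/I1)
β3 →J2  (common-f at J2 fixed by 2)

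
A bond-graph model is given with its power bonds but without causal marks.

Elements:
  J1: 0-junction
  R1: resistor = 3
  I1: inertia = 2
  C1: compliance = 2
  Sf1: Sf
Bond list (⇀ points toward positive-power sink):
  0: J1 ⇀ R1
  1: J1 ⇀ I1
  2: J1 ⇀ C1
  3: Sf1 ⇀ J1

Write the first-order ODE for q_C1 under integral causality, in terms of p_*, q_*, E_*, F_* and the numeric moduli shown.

bond 3 stroke at Sf1  (source Sf1 imposes f)
bond 1 stroke at I1  (I1: I, integral causality)
bond 2 stroke at J1  (C1 outputs effort q/C1)
bond 0 stroke at R1  (0-jn J1 has e-setter on 2)

dq_C1/dt = F_Sf1 - p_I1/2 - q_C1/6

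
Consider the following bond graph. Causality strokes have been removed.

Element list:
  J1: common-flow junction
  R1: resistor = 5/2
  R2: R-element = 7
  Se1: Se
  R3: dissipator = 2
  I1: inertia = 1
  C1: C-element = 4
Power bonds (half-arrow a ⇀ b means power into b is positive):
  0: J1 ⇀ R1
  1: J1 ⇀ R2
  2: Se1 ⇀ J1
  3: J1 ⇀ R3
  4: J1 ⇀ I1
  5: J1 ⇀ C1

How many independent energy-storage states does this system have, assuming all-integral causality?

bond 2 |J1  (source Se1 imposes e)
bond 4 |I1  (I1 outputs flow p/I1)
bond 0 |J1  (J1: bond 4 brought flow, rest push out)
bond 1 |J1  (common-f at J1 fixed by 4)
bond 3 |J1  (common-f at J1 fixed by 4)
bond 5 |J1  (common-f at J1 fixed by 4)

2  (C1, I1 all integral)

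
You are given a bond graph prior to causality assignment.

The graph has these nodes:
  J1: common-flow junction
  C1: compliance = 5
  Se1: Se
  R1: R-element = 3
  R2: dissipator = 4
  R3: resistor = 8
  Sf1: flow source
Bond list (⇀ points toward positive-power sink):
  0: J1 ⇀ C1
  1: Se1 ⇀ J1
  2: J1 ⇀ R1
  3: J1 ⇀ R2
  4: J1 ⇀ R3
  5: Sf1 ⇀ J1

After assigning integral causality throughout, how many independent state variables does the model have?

bond 1 |J1  (source Se1 imposes e)
bond 5 |Sf1  (Sf1 (Sf) sets flow on bond)
bond 0 |J1  (J1: bond 5 brought flow, rest push out)
bond 2 |J1  (J1 flow already set via bond 5)
bond 3 |J1  (1-jn J1 has f-setter on 5)
bond 4 |J1  (J1: bond 5 brought flow, rest push out)

1  (C1 all integral)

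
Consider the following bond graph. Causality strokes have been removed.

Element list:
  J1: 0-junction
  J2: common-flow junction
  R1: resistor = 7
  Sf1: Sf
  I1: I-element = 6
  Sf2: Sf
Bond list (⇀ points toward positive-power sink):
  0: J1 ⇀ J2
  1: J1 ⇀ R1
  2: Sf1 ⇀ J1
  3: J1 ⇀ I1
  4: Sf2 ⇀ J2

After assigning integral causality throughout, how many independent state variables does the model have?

bond 2 stroke→Sf1  (Sf1: flow source, stroke at near end)
bond 4 stroke→Sf2  (Sf2 fixes flow; stroke at Sf2)
bond 0 stroke→J2  (J2: bond 4 brought flow, rest push out)
bond 3 stroke→I1  (I1 integral (f out))
bond 1 stroke→J1  (J1 needs exactly one e-in)

1  (I1 all integral)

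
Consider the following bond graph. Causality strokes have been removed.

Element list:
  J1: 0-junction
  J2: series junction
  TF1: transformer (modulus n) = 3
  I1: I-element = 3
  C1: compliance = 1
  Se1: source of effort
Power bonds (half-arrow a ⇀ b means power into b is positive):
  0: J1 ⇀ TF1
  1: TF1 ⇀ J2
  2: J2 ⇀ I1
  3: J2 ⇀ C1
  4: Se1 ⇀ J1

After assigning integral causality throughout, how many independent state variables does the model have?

β4 stroke→J1  (source Se1 imposes e)
β0 stroke→TF1  (J1: bond 4 brought effort, rest push out)
β1 stroke→J2  (through TF1, causality passes straight; one stroke at TF1)
β2 stroke→I1  (I1 integral (f out))
β3 stroke→J2  (1-jn J2 has f-setter on 2)

2  (C1, I1 all integral)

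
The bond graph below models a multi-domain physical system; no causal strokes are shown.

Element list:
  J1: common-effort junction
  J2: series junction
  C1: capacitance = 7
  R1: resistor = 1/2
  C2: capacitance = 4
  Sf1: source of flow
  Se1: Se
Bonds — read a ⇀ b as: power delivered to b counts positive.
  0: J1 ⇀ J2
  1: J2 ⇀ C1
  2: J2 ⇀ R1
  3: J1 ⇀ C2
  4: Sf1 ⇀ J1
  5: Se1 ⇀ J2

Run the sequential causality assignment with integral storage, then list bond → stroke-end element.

b0 stroke at J2
b1 stroke at J2
b2 stroke at R1
b3 stroke at J1
b4 stroke at Sf1
b5 stroke at J2

bond 4 →Sf1  (Sf1 (Sf) sets flow on bond)
bond 5 →J2  (Se1 fixes effort; stroke away)
bond 1 →J2  (C1 integral (e out))
bond 3 →J1  (prefer integral on C2)
bond 0 →J2  (common-e at J1 fixed by 3)
bond 2 →R1  (only one flow-in slot at J2)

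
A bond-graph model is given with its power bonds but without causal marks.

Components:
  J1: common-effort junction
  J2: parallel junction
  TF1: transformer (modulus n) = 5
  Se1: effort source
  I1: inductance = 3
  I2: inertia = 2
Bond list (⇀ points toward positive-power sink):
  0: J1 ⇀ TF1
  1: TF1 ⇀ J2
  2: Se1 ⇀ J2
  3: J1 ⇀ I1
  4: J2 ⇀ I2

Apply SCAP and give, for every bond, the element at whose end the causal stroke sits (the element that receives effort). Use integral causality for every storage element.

β0 stroke at J1
β1 stroke at TF1
β2 stroke at J2
β3 stroke at I1
β4 stroke at I2

#2 |J2  (Se1: effort source, stroke at far end)
#1 |TF1  (common-e at J2 fixed by 2)
#4 |I2  (J2 effort already set via bond 2)
#0 |J1  (TF1: transformer flips bond 1)
#3 |I1  (0-jn J1 has e-setter on 0)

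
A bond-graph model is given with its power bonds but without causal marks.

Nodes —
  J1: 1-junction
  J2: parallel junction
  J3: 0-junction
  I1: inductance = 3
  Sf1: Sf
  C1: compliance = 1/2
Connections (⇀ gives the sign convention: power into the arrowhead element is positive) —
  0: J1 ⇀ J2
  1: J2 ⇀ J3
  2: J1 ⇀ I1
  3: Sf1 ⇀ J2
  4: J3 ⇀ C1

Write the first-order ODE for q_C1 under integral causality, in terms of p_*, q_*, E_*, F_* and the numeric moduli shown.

b3 stroke→Sf1  (Sf1: flow source, stroke at near end)
b2 stroke→I1  (I1: I, integral causality)
b0 stroke→J1  (J1: bond 2 brought flow, rest push out)
b1 stroke→J2  (only one effort-in slot at J2)
b4 stroke→J3  (J3 needs exactly one e-in)

dq_C1/dt = F_Sf1 + p_I1/3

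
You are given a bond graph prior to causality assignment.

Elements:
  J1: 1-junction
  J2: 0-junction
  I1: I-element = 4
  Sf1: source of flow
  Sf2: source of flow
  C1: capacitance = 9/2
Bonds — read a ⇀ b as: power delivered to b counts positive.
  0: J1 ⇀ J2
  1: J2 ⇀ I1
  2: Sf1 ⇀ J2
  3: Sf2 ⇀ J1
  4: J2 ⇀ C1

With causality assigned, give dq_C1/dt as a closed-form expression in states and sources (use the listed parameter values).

bond 2 |Sf1  (Sf1: flow source, stroke at near end)
bond 3 |Sf2  (Sf2 fixes flow; stroke at Sf2)
bond 0 |J1  (J1 flow already set via bond 3)
bond 1 |I1  (I1: I, integral causality)
bond 4 |J2  (J2 needs exactly one e-in)

dq_C1/dt = F_Sf1 + F_Sf2 - p_I1/4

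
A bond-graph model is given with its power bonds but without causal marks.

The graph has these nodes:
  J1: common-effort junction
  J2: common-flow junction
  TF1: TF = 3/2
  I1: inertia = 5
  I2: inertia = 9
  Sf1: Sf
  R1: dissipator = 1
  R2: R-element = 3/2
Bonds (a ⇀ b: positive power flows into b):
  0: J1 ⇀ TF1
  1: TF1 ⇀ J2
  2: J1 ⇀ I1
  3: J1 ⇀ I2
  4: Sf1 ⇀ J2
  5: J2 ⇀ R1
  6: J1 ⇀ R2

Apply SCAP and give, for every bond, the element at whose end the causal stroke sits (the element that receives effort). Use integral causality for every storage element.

#4 stroke at Sf1  (source Sf1 imposes f)
#1 stroke at J2  (J2 flow already set via bond 4)
#5 stroke at J2  (J2 flow already set via bond 4)
#0 stroke at TF1  (through TF1, causality passes straight; one stroke at TF1)
#2 stroke at I1  (I1: I, integral causality)
#3 stroke at I2  (I2: I, integral causality)
#6 stroke at J1  (closing 0-jn rule on J1)

#0 →TF1
#1 →J2
#2 →I1
#3 →I2
#4 →Sf1
#5 →J2
#6 →J1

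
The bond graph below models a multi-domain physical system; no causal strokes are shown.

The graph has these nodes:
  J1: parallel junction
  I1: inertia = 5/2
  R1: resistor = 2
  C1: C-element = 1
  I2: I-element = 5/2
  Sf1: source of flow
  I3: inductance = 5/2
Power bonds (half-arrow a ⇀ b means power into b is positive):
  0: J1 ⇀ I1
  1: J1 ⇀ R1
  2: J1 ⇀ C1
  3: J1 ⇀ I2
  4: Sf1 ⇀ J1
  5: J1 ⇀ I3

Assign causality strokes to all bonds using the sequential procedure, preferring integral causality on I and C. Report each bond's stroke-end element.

bond 4 →Sf1  (Sf1 fixes flow; stroke at Sf1)
bond 0 →I1  (I1 integral (f out))
bond 2 →J1  (C1: C, integral causality)
bond 1 →R1  (0-jn J1 has e-setter on 2)
bond 3 →I2  (0-jn J1 has e-setter on 2)
bond 5 →I3  (0-jn J1 has e-setter on 2)

b0 |I1
b1 |R1
b2 |J1
b3 |I2
b4 |Sf1
b5 |I3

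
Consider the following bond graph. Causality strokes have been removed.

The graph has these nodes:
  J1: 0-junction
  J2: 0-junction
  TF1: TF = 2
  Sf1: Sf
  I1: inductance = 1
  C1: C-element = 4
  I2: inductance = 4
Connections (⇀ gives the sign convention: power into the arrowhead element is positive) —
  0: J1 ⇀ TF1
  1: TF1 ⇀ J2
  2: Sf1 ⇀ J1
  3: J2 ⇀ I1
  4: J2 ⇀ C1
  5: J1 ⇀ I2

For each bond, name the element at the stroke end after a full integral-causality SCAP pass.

#2 |Sf1  (source Sf1 imposes f)
#3 |I1  (I1 integral (f out))
#4 |J2  (C1 outputs effort q/C1)
#1 |TF1  (J2: bond 4 brought effort, rest push out)
#0 |J1  (TF1 one-in-one-out from 1)
#5 |I2  (J1: bond 0 brought effort, rest push out)

b0 |J1
b1 |TF1
b2 |Sf1
b3 |I1
b4 |J2
b5 |I2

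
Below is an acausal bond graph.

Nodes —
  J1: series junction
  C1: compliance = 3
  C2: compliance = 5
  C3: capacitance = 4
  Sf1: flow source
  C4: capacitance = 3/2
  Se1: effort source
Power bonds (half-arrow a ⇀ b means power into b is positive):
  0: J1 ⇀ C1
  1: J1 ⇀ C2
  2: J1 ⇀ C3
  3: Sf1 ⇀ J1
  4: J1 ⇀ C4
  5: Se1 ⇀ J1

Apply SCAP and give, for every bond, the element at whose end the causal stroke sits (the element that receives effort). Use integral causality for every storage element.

β3 |Sf1  (Sf1: flow source, stroke at near end)
β5 |J1  (Se1: effort source, stroke at far end)
β0 |J1  (common-f at J1 fixed by 3)
β1 |J1  (1-jn J1 has f-setter on 3)
β2 |J1  (common-f at J1 fixed by 3)
β4 |J1  (J1: bond 3 brought flow, rest push out)

#0 |J1
#1 |J1
#2 |J1
#3 |Sf1
#4 |J1
#5 |J1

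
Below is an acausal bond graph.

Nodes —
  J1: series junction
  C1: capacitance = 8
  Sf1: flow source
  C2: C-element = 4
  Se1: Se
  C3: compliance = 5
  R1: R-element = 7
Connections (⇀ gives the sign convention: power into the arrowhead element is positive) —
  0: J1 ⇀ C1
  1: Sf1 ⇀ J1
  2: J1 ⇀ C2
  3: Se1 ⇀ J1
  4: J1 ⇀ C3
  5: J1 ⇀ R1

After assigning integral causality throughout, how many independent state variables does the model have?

3  (C1, C2, C3 all integral)

#1 →Sf1  (Sf1 (Sf) sets flow on bond)
#3 →J1  (Se1 fixes effort; stroke away)
#0 →J1  (1-jn J1 has f-setter on 1)
#2 →J1  (J1: bond 1 brought flow, rest push out)
#4 →J1  (J1: bond 1 brought flow, rest push out)
#5 →J1  (1-jn J1 has f-setter on 1)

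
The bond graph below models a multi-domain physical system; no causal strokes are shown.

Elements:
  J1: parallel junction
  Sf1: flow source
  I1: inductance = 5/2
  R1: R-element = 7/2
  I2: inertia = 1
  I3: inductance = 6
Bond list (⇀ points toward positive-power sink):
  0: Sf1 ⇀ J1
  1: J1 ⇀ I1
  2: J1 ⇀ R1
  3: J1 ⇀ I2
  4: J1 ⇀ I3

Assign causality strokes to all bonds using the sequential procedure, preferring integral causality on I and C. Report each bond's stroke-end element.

b0 |Sf1
b1 |I1
b2 |J1
b3 |I2
b4 |I3

b0 →Sf1  (Sf1 fixes flow; stroke at Sf1)
b1 →I1  (I1: I, integral causality)
b3 →I2  (I2: I, integral causality)
b4 →I3  (I3 outputs flow p/I3)
b2 →J1  (J1 needs exactly one e-in)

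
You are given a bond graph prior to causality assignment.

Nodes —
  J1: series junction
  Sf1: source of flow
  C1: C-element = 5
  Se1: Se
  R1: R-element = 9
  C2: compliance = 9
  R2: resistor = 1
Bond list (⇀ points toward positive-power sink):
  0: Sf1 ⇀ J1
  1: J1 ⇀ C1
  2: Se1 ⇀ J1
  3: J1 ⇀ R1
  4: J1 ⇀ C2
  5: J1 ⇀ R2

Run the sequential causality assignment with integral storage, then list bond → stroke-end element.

bond 0 →Sf1
bond 1 →J1
bond 2 →J1
bond 3 →J1
bond 4 →J1
bond 5 →J1

b0 |Sf1  (source Sf1 imposes f)
b2 |J1  (Se1 (Se) sets effort on bond)
b1 |J1  (J1 flow already set via bond 0)
b3 |J1  (J1: bond 0 brought flow, rest push out)
b4 |J1  (common-f at J1 fixed by 0)
b5 |J1  (J1: bond 0 brought flow, rest push out)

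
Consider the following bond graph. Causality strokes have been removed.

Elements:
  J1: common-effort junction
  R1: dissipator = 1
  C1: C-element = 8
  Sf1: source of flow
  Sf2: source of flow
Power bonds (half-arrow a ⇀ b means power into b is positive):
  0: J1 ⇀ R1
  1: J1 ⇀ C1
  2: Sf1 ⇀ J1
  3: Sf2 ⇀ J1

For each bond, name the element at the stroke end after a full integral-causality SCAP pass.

#2 →Sf1  (Sf1 (Sf) sets flow on bond)
#3 →Sf2  (Sf2 (Sf) sets flow on bond)
#1 →J1  (C1 outputs effort q/C1)
#0 →R1  (0-jn J1 has e-setter on 1)

b0 |R1
b1 |J1
b2 |Sf1
b3 |Sf2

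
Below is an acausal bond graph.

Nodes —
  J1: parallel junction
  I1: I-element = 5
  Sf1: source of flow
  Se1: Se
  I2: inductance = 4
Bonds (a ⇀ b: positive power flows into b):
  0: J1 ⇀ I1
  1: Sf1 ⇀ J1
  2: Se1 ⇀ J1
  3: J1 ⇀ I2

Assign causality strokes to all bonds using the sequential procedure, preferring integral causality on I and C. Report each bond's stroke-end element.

bond 1 →Sf1  (Sf1 fixes flow; stroke at Sf1)
bond 2 →J1  (Se1 (Se) sets effort on bond)
bond 0 →I1  (common-e at J1 fixed by 2)
bond 3 →I2  (0-jn J1 has e-setter on 2)

bond 0 |I1
bond 1 |Sf1
bond 2 |J1
bond 3 |I2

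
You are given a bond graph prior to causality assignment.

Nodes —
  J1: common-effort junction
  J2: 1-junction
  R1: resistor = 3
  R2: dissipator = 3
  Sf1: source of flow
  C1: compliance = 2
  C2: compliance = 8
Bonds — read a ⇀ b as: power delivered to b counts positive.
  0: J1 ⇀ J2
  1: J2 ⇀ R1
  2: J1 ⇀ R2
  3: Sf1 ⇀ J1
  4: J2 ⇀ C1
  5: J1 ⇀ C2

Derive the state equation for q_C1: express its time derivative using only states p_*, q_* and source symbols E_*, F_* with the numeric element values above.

dq_C1/dt = -q_C1/6 + q_C2/24

β3 |Sf1  (Sf1 fixes flow; stroke at Sf1)
β4 |J2  (C1: C, integral causality)
β5 |J1  (C2 integral (e out))
β0 |J2  (J1: bond 5 brought effort, rest push out)
β2 |R2  (J1 effort already set via bond 5)
β1 |R1  (J2: last free bond brings flow in)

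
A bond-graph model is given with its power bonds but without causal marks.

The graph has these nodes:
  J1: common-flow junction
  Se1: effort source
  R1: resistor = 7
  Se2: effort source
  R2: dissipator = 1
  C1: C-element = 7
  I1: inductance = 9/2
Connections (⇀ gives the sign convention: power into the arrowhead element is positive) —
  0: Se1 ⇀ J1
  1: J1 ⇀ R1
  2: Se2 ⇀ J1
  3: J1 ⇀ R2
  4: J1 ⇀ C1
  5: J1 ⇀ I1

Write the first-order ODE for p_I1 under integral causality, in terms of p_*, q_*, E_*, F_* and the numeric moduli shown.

bond 0 stroke at J1  (Se1 fixes effort; stroke away)
bond 2 stroke at J1  (source Se2 imposes e)
bond 4 stroke at J1  (prefer integral on C1)
bond 5 stroke at I1  (I1 outputs flow p/I1)
bond 1 stroke at J1  (J1 flow already set via bond 5)
bond 3 stroke at J1  (1-jn J1 has f-setter on 5)

dp_I1/dt = E_Se1 + E_Se2 - 16*p_I1/9 - q_C1/7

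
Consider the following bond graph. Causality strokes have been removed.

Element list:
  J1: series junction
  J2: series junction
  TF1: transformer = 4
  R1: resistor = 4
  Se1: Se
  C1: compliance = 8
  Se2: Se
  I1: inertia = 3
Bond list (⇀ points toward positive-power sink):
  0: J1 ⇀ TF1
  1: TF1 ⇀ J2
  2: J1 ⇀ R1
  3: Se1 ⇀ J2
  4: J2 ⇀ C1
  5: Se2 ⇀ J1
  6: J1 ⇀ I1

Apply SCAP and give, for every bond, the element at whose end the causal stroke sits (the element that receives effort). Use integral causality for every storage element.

b3 stroke→J2  (Se1 (Se) sets effort on bond)
b5 stroke→J1  (source Se2 imposes e)
b4 stroke→J2  (C1: C, integral causality)
b1 stroke→TF1  (J2 needs exactly one f-in)
b0 stroke→J1  (TF TF1: opposite of bond 1)
b6 stroke→I1  (I1: I, integral causality)
b2 stroke→J1  (common-f at J1 fixed by 6)

bond 0 |J1
bond 1 |TF1
bond 2 |J1
bond 3 |J2
bond 4 |J2
bond 5 |J1
bond 6 |I1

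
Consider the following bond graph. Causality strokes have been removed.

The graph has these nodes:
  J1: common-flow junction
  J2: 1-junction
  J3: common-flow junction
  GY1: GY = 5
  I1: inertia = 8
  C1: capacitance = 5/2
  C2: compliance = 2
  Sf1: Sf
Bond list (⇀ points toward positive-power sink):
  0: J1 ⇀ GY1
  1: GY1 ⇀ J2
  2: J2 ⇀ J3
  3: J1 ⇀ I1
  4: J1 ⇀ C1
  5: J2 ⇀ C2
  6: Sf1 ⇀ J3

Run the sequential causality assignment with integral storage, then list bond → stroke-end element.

b6 stroke at Sf1  (Sf1 fixes flow; stroke at Sf1)
b2 stroke at J3  (common-f at J3 fixed by 6)
b1 stroke at J2  (1-jn J2 has f-setter on 2)
b5 stroke at J2  (1-jn J2 has f-setter on 2)
b0 stroke at J1  (GY1 both-in/both-out from 1)
b3 stroke at I1  (I1: I, integral causality)
b4 stroke at J1  (1-jn J1 has f-setter on 3)

b0 →J1
b1 →J2
b2 →J3
b3 →I1
b4 →J1
b5 →J2
b6 →Sf1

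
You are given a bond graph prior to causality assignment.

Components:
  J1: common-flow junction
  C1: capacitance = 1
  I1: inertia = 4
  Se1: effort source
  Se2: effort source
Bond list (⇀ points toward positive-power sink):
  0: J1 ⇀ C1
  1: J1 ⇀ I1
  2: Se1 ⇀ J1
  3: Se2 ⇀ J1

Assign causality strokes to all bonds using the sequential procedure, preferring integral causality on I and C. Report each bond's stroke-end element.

#0 |J1
#1 |I1
#2 |J1
#3 |J1

bond 2 stroke→J1  (Se1: effort source, stroke at far end)
bond 3 stroke→J1  (Se2: effort source, stroke at far end)
bond 0 stroke→J1  (prefer integral on C1)
bond 1 stroke→I1  (J1 needs exactly one f-in)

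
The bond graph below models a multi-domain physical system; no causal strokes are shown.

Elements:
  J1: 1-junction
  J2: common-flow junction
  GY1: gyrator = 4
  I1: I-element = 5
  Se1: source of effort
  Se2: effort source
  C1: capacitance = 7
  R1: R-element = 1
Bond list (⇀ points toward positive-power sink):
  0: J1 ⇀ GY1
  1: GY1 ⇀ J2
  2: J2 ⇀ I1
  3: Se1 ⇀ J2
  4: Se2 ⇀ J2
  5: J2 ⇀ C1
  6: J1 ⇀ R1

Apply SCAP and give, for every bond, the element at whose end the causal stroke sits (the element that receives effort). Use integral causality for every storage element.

#0 stroke at J1
#1 stroke at J2
#2 stroke at I1
#3 stroke at J2
#4 stroke at J2
#5 stroke at J2
#6 stroke at R1

b3 →J2  (Se1 fixes effort; stroke away)
b4 →J2  (Se2 fixes effort; stroke away)
b2 →I1  (I1 outputs flow p/I1)
b1 →J2  (common-f at J2 fixed by 2)
b5 →J2  (J2: bond 2 brought flow, rest push out)
b0 →J1  (GY1: gyrator matches bond 1)
b6 →R1  (closing 1-jn rule on J1)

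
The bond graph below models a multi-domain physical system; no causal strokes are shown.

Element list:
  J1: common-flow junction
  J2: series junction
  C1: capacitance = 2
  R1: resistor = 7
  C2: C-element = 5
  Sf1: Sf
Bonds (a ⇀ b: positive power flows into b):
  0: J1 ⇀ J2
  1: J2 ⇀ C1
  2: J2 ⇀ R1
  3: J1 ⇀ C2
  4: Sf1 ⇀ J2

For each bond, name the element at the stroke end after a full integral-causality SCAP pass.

bond 4 stroke at Sf1  (Sf1 fixes flow; stroke at Sf1)
bond 0 stroke at J2  (1-jn J2 has f-setter on 4)
bond 1 stroke at J2  (1-jn J2 has f-setter on 4)
bond 2 stroke at J2  (J2: bond 4 brought flow, rest push out)
bond 3 stroke at J1  (1-jn J1 has f-setter on 0)

bond 0 |J2
bond 1 |J2
bond 2 |J2
bond 3 |J1
bond 4 |Sf1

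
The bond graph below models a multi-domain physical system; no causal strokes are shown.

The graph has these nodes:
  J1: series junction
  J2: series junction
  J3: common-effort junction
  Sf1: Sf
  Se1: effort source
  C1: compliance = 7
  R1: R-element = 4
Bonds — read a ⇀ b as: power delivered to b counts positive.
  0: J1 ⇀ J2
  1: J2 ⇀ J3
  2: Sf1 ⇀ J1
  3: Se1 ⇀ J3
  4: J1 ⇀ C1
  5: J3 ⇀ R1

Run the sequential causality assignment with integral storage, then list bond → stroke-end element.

b2 →Sf1  (Sf1 (Sf) sets flow on bond)
b3 →J3  (Se1 (Se) sets effort on bond)
b0 →J1  (1-jn J1 has f-setter on 2)
b4 →J1  (common-f at J1 fixed by 2)
b1 →J2  (J2: bond 0 brought flow, rest push out)
b5 →R1  (common-e at J3 fixed by 3)

β0 →J1
β1 →J2
β2 →Sf1
β3 →J3
β4 →J1
β5 →R1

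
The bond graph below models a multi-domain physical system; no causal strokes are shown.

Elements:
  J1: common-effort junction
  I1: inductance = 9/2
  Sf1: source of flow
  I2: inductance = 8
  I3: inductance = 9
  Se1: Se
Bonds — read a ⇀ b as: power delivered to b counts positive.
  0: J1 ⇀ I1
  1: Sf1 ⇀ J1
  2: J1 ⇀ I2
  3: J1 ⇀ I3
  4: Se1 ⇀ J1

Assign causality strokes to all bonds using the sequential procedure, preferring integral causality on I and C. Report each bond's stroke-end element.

b1 stroke→Sf1  (Sf1 fixes flow; stroke at Sf1)
b4 stroke→J1  (Se1 (Se) sets effort on bond)
b0 stroke→I1  (common-e at J1 fixed by 4)
b2 stroke→I2  (J1: bond 4 brought effort, rest push out)
b3 stroke→I3  (0-jn J1 has e-setter on 4)

β0 stroke at I1
β1 stroke at Sf1
β2 stroke at I2
β3 stroke at I3
β4 stroke at J1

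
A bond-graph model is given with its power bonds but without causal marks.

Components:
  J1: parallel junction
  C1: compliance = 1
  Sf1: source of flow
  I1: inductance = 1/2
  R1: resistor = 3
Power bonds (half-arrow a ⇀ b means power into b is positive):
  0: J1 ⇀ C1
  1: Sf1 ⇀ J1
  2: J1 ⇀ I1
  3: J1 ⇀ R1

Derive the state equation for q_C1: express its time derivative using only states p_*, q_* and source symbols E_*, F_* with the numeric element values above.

β1 |Sf1  (Sf1 fixes flow; stroke at Sf1)
β0 |J1  (C1 integral (e out))
β2 |I1  (J1 effort already set via bond 0)
β3 |R1  (J1 effort already set via bond 0)

dq_C1/dt = F_Sf1 - 2*p_I1 - q_C1/3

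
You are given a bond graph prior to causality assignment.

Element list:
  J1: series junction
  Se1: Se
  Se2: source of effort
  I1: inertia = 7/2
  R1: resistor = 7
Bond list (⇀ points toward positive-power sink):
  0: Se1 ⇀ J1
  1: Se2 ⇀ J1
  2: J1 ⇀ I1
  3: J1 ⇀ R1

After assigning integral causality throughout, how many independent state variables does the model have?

1  (I1 all integral)

bond 0 stroke→J1  (Se1 fixes effort; stroke away)
bond 1 stroke→J1  (source Se2 imposes e)
bond 2 stroke→I1  (I1 integral (f out))
bond 3 stroke→J1  (1-jn J1 has f-setter on 2)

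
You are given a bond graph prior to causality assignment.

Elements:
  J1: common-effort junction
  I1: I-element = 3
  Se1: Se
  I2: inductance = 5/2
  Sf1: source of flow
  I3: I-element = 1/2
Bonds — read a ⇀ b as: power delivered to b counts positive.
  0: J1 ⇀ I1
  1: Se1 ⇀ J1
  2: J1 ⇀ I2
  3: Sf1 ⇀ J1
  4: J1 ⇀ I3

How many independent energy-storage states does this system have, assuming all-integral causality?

bond 1 →J1  (Se1 (Se) sets effort on bond)
bond 3 →Sf1  (Sf1 (Sf) sets flow on bond)
bond 0 →I1  (J1 effort already set via bond 1)
bond 2 →I2  (J1 effort already set via bond 1)
bond 4 →I3  (J1 effort already set via bond 1)

3  (I1, I2, I3 all integral)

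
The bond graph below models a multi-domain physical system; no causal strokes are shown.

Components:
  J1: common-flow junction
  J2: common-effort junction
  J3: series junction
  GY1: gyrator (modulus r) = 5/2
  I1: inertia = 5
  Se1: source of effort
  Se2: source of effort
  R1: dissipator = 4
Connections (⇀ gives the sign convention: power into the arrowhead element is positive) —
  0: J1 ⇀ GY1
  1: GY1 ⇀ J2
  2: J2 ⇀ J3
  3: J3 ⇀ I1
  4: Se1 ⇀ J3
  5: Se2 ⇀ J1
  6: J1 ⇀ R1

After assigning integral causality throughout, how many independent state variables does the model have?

1  (I1 all integral)

bond 4 stroke→J3  (Se1: effort source, stroke at far end)
bond 5 stroke→J1  (Se2 (Se) sets effort on bond)
bond 3 stroke→I1  (I1 outputs flow p/I1)
bond 2 stroke→J3  (J3: bond 3 brought flow, rest push out)
bond 1 stroke→J2  (J2: last free bond brings effort in)
bond 0 stroke→J1  (through GY1, causality inverts; strokes same side of GY1)
bond 6 stroke→R1  (closing 1-jn rule on J1)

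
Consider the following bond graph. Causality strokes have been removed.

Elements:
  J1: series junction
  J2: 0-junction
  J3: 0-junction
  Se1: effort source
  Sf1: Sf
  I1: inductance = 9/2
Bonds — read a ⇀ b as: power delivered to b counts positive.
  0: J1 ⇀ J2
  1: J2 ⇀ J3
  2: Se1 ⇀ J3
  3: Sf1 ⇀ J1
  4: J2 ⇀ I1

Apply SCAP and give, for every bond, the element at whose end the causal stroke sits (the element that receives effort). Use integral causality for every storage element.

bond 0 stroke at J1
bond 1 stroke at J2
bond 2 stroke at J3
bond 3 stroke at Sf1
bond 4 stroke at I1

b2 stroke→J3  (Se1 (Se) sets effort on bond)
b3 stroke→Sf1  (Sf1 fixes flow; stroke at Sf1)
b0 stroke→J1  (J1: bond 3 brought flow, rest push out)
b1 stroke→J2  (0-jn J3 has e-setter on 2)
b4 stroke→I1  (J2 effort already set via bond 1)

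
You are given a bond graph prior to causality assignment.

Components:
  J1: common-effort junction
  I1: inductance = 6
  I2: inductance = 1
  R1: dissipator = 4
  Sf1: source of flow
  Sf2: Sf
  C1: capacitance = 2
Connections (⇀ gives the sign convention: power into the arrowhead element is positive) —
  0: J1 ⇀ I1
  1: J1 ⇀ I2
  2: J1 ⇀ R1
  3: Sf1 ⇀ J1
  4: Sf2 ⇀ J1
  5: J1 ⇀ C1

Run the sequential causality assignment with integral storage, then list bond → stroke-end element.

β3 →Sf1  (Sf1 fixes flow; stroke at Sf1)
β4 →Sf2  (Sf2 (Sf) sets flow on bond)
β0 →I1  (prefer integral on I1)
β1 →I2  (prefer integral on I2)
β5 →J1  (C1: C, integral causality)
β2 →R1  (J1 effort already set via bond 5)

bond 0 |I1
bond 1 |I2
bond 2 |R1
bond 3 |Sf1
bond 4 |Sf2
bond 5 |J1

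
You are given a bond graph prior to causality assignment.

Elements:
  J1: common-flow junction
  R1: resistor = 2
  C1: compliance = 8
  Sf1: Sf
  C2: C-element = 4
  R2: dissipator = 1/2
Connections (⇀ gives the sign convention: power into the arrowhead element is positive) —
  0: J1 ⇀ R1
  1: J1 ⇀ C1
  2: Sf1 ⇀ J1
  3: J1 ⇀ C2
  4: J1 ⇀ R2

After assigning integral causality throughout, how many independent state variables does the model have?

2  (C1, C2 all integral)

b2 |Sf1  (source Sf1 imposes f)
b0 |J1  (1-jn J1 has f-setter on 2)
b1 |J1  (J1: bond 2 brought flow, rest push out)
b3 |J1  (common-f at J1 fixed by 2)
b4 |J1  (common-f at J1 fixed by 2)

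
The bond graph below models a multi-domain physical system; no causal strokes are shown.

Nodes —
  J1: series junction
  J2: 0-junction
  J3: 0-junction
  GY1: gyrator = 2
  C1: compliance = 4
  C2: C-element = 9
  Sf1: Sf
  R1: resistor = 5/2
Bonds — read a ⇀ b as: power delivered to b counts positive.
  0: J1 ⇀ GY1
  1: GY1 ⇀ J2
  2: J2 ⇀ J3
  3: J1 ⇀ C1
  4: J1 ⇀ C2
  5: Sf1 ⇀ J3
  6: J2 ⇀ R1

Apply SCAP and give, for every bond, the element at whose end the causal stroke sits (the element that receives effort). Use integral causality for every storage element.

β0 →GY1
β1 →GY1
β2 →J3
β3 →J1
β4 →J1
β5 →Sf1
β6 →J2

b5 stroke→Sf1  (Sf1: flow source, stroke at near end)
b2 stroke→J3  (closing 0-jn rule on J3)
b3 stroke→J1  (C1: C, integral causality)
b4 stroke→J1  (C2: C, integral causality)
b0 stroke→GY1  (J1: last free bond brings flow in)
b1 stroke→GY1  (GY1 both-in/both-out from 0)
b6 stroke→J2  (J2 needs exactly one e-in)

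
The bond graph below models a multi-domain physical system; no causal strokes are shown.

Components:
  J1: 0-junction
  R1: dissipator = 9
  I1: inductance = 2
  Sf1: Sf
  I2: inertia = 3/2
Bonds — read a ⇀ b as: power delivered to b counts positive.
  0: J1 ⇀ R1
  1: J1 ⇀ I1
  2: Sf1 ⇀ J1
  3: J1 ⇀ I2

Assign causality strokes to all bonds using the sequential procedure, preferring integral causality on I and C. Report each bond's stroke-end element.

b0 |J1
b1 |I1
b2 |Sf1
b3 |I2

#2 stroke→Sf1  (Sf1: flow source, stroke at near end)
#1 stroke→I1  (I1 outputs flow p/I1)
#3 stroke→I2  (prefer integral on I2)
#0 stroke→J1  (closing 0-jn rule on J1)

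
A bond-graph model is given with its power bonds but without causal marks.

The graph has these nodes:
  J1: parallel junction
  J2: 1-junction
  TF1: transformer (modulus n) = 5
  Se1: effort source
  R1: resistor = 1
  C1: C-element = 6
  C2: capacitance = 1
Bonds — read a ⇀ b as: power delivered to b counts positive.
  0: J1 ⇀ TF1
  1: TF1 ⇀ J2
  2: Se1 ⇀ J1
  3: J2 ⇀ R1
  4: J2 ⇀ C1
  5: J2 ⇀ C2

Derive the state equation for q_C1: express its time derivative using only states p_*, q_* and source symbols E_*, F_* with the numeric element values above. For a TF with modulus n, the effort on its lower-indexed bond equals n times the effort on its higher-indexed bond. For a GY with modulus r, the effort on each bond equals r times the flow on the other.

dq_C1/dt = E_Se1/5 - q_C1/6 - q_C2

#2 |J1  (source Se1 imposes e)
#0 |TF1  (0-jn J1 has e-setter on 2)
#1 |J2  (through TF1, causality passes straight; one stroke at TF1)
#4 |J2  (C1 outputs effort q/C1)
#5 |J2  (prefer integral on C2)
#3 |R1  (closing 1-jn rule on J2)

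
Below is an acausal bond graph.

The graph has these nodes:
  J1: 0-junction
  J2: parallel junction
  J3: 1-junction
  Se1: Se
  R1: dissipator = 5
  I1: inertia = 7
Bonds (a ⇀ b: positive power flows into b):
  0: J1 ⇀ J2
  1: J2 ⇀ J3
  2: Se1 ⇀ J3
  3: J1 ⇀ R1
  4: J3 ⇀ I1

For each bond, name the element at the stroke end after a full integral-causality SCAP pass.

b2 stroke at J3  (Se1: effort source, stroke at far end)
b4 stroke at I1  (I1: I, integral causality)
b1 stroke at J3  (J3: bond 4 brought flow, rest push out)
b0 stroke at J2  (J2 needs exactly one e-in)
b3 stroke at J1  (only one effort-in slot at J1)

#0 stroke at J2
#1 stroke at J3
#2 stroke at J3
#3 stroke at J1
#4 stroke at I1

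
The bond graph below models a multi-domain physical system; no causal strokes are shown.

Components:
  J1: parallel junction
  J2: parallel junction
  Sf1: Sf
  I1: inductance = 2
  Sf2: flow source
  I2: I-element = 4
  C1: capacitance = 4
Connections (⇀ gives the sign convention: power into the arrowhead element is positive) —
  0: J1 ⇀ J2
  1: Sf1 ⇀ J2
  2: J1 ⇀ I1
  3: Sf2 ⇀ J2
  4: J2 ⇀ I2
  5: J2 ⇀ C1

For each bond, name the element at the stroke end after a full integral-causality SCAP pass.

#0 stroke at J1
#1 stroke at Sf1
#2 stroke at I1
#3 stroke at Sf2
#4 stroke at I2
#5 stroke at J2

bond 1 |Sf1  (source Sf1 imposes f)
bond 3 |Sf2  (Sf2: flow source, stroke at near end)
bond 2 |I1  (I1 outputs flow p/I1)
bond 0 |J1  (J1 needs exactly one e-in)
bond 4 |I2  (I2 outputs flow p/I2)
bond 5 |J2  (J2 needs exactly one e-in)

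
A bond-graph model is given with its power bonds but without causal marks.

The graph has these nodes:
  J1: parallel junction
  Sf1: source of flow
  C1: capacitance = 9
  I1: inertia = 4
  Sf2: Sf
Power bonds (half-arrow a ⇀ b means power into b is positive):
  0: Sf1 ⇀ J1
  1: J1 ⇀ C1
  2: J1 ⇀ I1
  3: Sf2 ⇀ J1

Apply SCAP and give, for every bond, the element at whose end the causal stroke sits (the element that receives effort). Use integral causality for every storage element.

β0 →Sf1  (Sf1: flow source, stroke at near end)
β3 →Sf2  (Sf2: flow source, stroke at near end)
β1 →J1  (C1 integral (e out))
β2 →I1  (common-e at J1 fixed by 1)

b0 stroke at Sf1
b1 stroke at J1
b2 stroke at I1
b3 stroke at Sf2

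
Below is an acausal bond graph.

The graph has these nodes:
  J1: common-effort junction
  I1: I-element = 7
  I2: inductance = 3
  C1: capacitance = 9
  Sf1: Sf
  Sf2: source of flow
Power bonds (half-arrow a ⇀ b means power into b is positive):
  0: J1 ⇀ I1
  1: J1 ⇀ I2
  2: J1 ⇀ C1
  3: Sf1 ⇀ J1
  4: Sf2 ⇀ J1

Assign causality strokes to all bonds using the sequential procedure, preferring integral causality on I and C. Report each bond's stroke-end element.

β3 stroke at Sf1  (source Sf1 imposes f)
β4 stroke at Sf2  (Sf2: flow source, stroke at near end)
β0 stroke at I1  (I1: I, integral causality)
β1 stroke at I2  (I2: I, integral causality)
β2 stroke at J1  (closing 0-jn rule on J1)

bond 0 stroke at I1
bond 1 stroke at I2
bond 2 stroke at J1
bond 3 stroke at Sf1
bond 4 stroke at Sf2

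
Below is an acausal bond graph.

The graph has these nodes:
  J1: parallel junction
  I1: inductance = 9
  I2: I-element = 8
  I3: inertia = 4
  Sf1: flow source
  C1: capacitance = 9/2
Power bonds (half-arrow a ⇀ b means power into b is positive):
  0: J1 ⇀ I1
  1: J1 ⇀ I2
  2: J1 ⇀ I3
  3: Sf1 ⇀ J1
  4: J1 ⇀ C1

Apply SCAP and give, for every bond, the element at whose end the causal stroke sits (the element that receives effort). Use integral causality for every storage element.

β0 |I1
β1 |I2
β2 |I3
β3 |Sf1
β4 |J1

β3 stroke→Sf1  (Sf1: flow source, stroke at near end)
β0 stroke→I1  (I1 integral (f out))
β1 stroke→I2  (I2: I, integral causality)
β2 stroke→I3  (I3 integral (f out))
β4 stroke→J1  (closing 0-jn rule on J1)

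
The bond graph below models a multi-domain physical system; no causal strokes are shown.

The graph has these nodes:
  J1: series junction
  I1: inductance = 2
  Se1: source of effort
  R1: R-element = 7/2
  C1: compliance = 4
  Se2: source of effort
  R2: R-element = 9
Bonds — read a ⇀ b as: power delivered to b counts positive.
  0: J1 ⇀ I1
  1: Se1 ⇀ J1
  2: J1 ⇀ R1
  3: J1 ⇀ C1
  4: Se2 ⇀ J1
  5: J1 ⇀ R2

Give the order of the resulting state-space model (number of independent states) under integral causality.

#1 stroke→J1  (source Se1 imposes e)
#4 stroke→J1  (Se2 fixes effort; stroke away)
#0 stroke→I1  (I1: I, integral causality)
#2 stroke→J1  (1-jn J1 has f-setter on 0)
#3 stroke→J1  (common-f at J1 fixed by 0)
#5 stroke→J1  (J1: bond 0 brought flow, rest push out)

2  (C1, I1 all integral)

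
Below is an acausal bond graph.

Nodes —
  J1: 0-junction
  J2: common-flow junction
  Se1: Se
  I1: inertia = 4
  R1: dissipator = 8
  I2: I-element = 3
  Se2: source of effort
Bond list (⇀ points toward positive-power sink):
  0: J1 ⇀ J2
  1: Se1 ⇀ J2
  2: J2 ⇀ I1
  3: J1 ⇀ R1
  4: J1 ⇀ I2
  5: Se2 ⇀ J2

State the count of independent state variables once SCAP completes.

2  (I1, I2 all integral)

#1 stroke→J2  (Se1 (Se) sets effort on bond)
#5 stroke→J2  (source Se2 imposes e)
#2 stroke→I1  (I1 integral (f out))
#0 stroke→J2  (J2 flow already set via bond 2)
#4 stroke→I2  (prefer integral on I2)
#3 stroke→J1  (closing 0-jn rule on J1)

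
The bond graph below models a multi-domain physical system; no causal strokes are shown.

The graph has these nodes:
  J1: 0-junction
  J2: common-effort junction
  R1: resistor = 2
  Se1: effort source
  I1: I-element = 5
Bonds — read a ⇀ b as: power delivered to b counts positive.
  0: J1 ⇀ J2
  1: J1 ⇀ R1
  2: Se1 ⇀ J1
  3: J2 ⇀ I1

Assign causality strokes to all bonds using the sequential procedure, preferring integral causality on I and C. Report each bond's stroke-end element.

#0 stroke at J2
#1 stroke at R1
#2 stroke at J1
#3 stroke at I1

b2 →J1  (Se1 fixes effort; stroke away)
b0 →J2  (J1: bond 2 brought effort, rest push out)
b1 →R1  (J1 effort already set via bond 2)
b3 →I1  (J2: bond 0 brought effort, rest push out)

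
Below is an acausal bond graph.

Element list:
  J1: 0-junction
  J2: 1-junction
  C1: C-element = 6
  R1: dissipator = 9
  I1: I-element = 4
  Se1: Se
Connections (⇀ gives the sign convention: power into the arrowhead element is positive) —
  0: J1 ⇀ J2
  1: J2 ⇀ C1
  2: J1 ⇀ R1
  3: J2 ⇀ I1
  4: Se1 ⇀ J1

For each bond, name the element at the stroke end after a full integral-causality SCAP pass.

β0 stroke at J2
β1 stroke at J2
β2 stroke at R1
β3 stroke at I1
β4 stroke at J1

#4 stroke at J1  (Se1: effort source, stroke at far end)
#0 stroke at J2  (J1 effort already set via bond 4)
#2 stroke at R1  (0-jn J1 has e-setter on 4)
#1 stroke at J2  (C1 integral (e out))
#3 stroke at I1  (only one flow-in slot at J2)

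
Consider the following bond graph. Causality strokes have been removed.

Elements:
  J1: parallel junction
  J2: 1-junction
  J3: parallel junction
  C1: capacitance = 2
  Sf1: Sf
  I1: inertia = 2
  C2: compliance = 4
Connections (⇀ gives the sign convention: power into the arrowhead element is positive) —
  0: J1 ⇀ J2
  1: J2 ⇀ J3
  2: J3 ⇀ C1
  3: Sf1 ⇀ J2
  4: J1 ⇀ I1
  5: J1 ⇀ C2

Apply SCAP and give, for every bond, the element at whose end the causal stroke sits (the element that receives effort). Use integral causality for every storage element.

#0 stroke→J2
#1 stroke→J2
#2 stroke→J3
#3 stroke→Sf1
#4 stroke→I1
#5 stroke→J1

b3 stroke→Sf1  (source Sf1 imposes f)
b0 stroke→J2  (J2: bond 3 brought flow, rest push out)
b1 stroke→J2  (J2: bond 3 brought flow, rest push out)
b2 stroke→J3  (J3 needs exactly one e-in)
b4 stroke→I1  (I1 integral (f out))
b5 stroke→J1  (only one effort-in slot at J1)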